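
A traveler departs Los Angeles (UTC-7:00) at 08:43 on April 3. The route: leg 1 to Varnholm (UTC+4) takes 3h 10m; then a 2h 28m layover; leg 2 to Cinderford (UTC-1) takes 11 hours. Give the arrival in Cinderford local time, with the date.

Convert departure to UTC: 08:43 + 7:00 = 15:43 UTC on Apr 3.
Add 3 hours 10 minutes leg 1 → 18:53 UTC.
Add 2 hours 28 minutes layover in Varnholm → 21:21 UTC.
Add 11 hours leg 2 → 08:21 UTC (Apr 4).
Cinderford is UTC−1:00, so local arrival = 08:21 − 1:00 = 07:21 on Apr 4.

07:21 on April 4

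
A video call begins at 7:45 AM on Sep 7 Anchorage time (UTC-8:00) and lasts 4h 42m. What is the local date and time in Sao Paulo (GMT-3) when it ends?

Sao Paulo is 5:00 ahead of Anchorage.
After 4 hours and 42 minutes it is 12:27 PM in Anchorage.
Shift by the zone difference: 12:27 PM + 5:00 = 5:27 PM on Sep 7 in Sao Paulo.

5:27 PM on September 7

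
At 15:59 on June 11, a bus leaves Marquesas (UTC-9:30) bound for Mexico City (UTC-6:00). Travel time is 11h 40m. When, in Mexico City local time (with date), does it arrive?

07:09 on June 12

Convert departure to UTC: 15:59 + 9:30 = 01:29 UTC on Jun 12.
Add 11 hours 40 minutes travel time → 13:09 UTC.
Mexico City is UTC−6:00, so local arrival = 13:09 − 6:00 = 07:09 on Jun 12.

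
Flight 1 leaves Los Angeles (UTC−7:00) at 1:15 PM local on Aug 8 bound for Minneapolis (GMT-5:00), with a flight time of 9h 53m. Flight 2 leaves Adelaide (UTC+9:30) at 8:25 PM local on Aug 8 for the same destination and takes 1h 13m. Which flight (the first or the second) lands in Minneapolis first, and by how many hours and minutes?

the second, by 18 hours

Flight 1 in UTC: 1:15 PM + 7:00 = 8:15 PM on Aug 8.
+9 hours 53 minutes → arrive 6:08 AM UTC on Aug 9.
Flight 2 in UTC: 8:25 PM − 9:30 = 10:55 AM on Aug 8.
+1 hour 13 minutes → arrive 12:08 PM UTC on Aug 8.
Flight 2 lands earlier by 18 hours.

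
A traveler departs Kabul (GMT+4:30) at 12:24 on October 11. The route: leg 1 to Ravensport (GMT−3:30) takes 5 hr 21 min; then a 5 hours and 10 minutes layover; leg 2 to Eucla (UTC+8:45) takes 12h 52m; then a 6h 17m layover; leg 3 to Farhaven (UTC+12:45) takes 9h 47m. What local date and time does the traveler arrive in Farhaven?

Convert departure to UTC: 12:24 − 4:30 = 07:54 UTC on Oct 11.
Add 5 hours and 21 minutes leg 1 → 13:15 UTC.
Add 5 hours 10 minutes layover in Ravensport → 18:25 UTC.
Add 12 hours and 52 minutes leg 2 → 07:17 UTC (Oct 12).
Add 6 hours 17 minutes layover in Eucla → 13:34 UTC.
Add 9 hours and 47 minutes leg 3 → 23:21 UTC.
Farhaven is UTC+12:45, so local arrival = 23:21 + 12:45 = 12:06 on Oct 13.

12:06 on October 13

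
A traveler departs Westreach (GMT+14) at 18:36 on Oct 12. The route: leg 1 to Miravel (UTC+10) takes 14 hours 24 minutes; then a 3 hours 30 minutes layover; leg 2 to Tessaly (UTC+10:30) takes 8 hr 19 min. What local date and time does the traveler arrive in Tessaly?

Convert departure to UTC: 18:36 − 14:00 = 04:36 UTC on Oct 12.
Add 14 hours and 24 minutes leg 1 → 19:00 UTC.
Add 3 hours and 30 minutes layover in Miravel → 22:30 UTC.
Add 8 hours 19 minutes leg 2 → 06:49 UTC (Oct 13).
Tessaly is UTC+10:30, so local arrival = 06:49 + 10:30 = 17:19 on Oct 13.

17:19 on October 13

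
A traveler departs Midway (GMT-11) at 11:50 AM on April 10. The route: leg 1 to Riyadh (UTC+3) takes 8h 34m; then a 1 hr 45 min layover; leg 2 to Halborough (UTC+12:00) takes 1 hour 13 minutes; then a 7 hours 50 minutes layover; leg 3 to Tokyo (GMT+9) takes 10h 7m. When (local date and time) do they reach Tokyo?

1:19 PM on April 12

Convert departure to UTC: 11:50 AM + 11:00 = 10:50 PM UTC on Apr 10.
Add 8 hours 34 minutes leg 1 → 7:24 AM UTC (Apr 11).
Add 1 hour 45 minutes layover in Riyadh → 9:09 AM UTC.
Add 1 hour and 13 minutes leg 2 → 10:22 AM UTC.
Add 7 hours 50 minutes layover in Halborough → 6:12 PM UTC.
Add 10 hours 7 minutes leg 3 → 4:19 AM UTC (Apr 12).
Tokyo is UTC+9:00, so local arrival = 4:19 AM + 9:00 = 1:19 PM on Apr 12.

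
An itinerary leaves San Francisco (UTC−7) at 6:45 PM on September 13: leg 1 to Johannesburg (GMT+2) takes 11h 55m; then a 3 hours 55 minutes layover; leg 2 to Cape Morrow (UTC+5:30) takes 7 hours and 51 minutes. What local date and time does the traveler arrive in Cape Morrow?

6:56 AM on September 15

Convert departure to UTC: 6:45 PM + 7:00 = 1:45 AM UTC on Sep 14.
Add 11 hours and 55 minutes leg 1 → 1:40 PM UTC.
Add 3 hours and 55 minutes layover in Johannesburg → 5:35 PM UTC.
Add 7 hours 51 minutes leg 2 → 1:26 AM UTC (Sep 15).
Cape Morrow is UTC+5:30, so local arrival = 1:26 AM + 5:30 = 6:56 AM on Sep 15.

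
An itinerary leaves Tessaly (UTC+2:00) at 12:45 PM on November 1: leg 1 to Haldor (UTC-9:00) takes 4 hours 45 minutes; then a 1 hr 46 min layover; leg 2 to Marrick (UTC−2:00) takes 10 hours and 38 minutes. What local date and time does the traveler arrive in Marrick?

Convert departure to UTC: 12:45 PM − 2:00 = 10:45 AM UTC on Nov 1.
Add 4 hours and 45 minutes leg 1 → 3:30 PM UTC.
Add 1 hour 46 minutes layover in Haldor → 5:16 PM UTC.
Add 10 hours 38 minutes leg 2 → 3:54 AM UTC (Nov 2).
Marrick is UTC−2:00, so local arrival = 3:54 AM − 2:00 = 1:54 AM on Nov 2.

1:54 AM on November 2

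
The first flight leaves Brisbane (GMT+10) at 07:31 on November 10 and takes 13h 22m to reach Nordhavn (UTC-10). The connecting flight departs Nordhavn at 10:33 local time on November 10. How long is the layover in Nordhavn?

9 hours 40 minutes

Convert departure to UTC: 07:31 − 10:00 = 21:31 UTC on Nov 9.
Add 13 hours and 22 minutes flight time → 10:53 UTC (Nov 10).
Nordhavn is UTC−10:00, so local arrival = 10:53 − 10:00 = 00:53 on Nov 10.
Layover = 10:33 − 00:53 = 9 hours 40 minutes.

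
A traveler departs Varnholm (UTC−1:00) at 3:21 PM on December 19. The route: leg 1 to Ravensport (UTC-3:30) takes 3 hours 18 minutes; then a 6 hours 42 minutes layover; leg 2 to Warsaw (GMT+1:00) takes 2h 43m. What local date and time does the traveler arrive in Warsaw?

Convert departure to UTC: 3:21 PM + 1:00 = 4:21 PM UTC on Dec 19.
Add 3 hours 18 minutes leg 1 → 7:39 PM UTC.
Add 6 hours and 42 minutes layover in Ravensport → 2:21 AM UTC (Dec 20).
Add 2 hours 43 minutes leg 2 → 5:04 AM UTC.
Warsaw is UTC+1:00, so local arrival = 5:04 AM + 1:00 = 6:04 AM on Dec 20.

6:04 AM on December 20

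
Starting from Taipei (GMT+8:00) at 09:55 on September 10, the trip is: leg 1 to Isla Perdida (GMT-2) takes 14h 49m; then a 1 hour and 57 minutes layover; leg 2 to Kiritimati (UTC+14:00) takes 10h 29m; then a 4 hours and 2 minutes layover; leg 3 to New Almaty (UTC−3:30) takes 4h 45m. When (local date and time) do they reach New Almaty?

Convert departure to UTC: 09:55 − 8:00 = 01:55 UTC on Sep 10.
Add 14 hours 49 minutes leg 1 → 16:44 UTC.
Add 1 hour and 57 minutes layover in Isla Perdida → 18:41 UTC.
Add 10 hours 29 minutes leg 2 → 05:10 UTC (Sep 11).
Add 4 hours 2 minutes layover in Kiritimati → 09:12 UTC.
Add 4 hours and 45 minutes leg 3 → 13:57 UTC.
New Almaty is UTC−3:30, so local arrival = 13:57 − 3:30 = 10:27 on Sep 11.

10:27 on Sep 11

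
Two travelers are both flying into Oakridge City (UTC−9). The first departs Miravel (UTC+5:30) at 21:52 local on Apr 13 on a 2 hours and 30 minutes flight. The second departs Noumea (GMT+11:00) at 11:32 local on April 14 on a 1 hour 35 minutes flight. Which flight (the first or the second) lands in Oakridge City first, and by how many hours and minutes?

Flight 1 in UTC: 21:52 − 5:30 = 16:22 on Apr 13.
+2 hours and 30 minutes → arrive 18:52 UTC on Apr 13.
Flight 2 in UTC: 11:32 − 11:00 = 00:32 on Apr 14.
+1 hour and 35 minutes → arrive 02:07 UTC on Apr 14.
Flight 1 lands earlier by 7 hours 15 minutes.

the first, by 7 hours 15 minutes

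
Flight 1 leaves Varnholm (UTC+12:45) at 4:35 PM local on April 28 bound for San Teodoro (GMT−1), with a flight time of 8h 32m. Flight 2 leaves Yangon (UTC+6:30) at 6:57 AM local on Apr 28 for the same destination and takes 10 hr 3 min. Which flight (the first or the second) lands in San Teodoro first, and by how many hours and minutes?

the second, by 1 hour 52 minutes

Flight 1 in UTC: 4:35 PM − 12:45 = 3:50 AM on Apr 28.
+8 hours 32 minutes → arrive 12:22 PM UTC on Apr 28.
Flight 2 in UTC: 6:57 AM − 6:30 = 12:27 AM on Apr 28.
+10 hours 3 minutes → arrive 10:30 AM UTC on Apr 28.
Flight 2 lands earlier by 1 hour 52 minutes.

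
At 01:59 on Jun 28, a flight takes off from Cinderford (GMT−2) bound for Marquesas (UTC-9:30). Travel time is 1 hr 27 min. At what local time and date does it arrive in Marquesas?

Convert departure to UTC: 01:59 + 2:00 = 03:59 UTC on Jun 28.
Add 1 hour and 27 minutes travel time → 05:26 UTC.
Marquesas is UTC−9:30, so local arrival = 05:26 − 9:30 = 19:56 on Jun 27.

19:56 on June 27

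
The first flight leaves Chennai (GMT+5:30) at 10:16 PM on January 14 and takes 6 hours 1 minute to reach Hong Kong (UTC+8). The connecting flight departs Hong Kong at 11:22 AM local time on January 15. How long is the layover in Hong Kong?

Convert departure to UTC: 10:16 PM − 5:30 = 4:46 PM UTC on Jan 14.
Add 6 hours and 1 minute flight time → 10:47 PM UTC.
Hong Kong is UTC+8:00, so local arrival = 10:47 PM + 8:00 = 6:47 AM on Jan 15.
Layover = 11:22 AM − 6:47 AM = 4 hours 35 minutes.

4 hours 35 minutes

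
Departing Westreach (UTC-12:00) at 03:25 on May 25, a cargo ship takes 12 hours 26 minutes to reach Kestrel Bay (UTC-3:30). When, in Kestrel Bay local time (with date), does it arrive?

Convert departure to UTC: 03:25 + 12:00 = 15:25 UTC on May 25.
Add 12 hours 26 minutes travel time → 03:51 UTC (May 26).
Kestrel Bay is UTC−3:30, so local arrival = 03:51 − 3:30 = 00:21 on May 26.

00:21 on May 26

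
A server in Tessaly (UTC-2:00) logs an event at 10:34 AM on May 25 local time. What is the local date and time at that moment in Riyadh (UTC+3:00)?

In UTC: 10:34 AM + 2:00 = 12:34 PM on May 25.
Riyadh is UTC+3:00: 12:34 PM + 3:00 = 3:34 PM on May 25.

3:34 PM on May 25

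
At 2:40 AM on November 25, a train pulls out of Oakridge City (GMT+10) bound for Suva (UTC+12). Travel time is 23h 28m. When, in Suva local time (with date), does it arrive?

4:08 AM on November 26

Suva is 2:00 ahead of Oakridge City.
After 23 hours and 28 minutes it is 2:08 AM (Nov 26) in Oakridge City.
Shift by the zone difference: 2:08 AM + 2:00 = 4:08 AM on Nov 26 in Suva.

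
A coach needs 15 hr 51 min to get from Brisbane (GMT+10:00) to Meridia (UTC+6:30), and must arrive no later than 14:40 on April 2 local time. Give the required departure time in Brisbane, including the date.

02:19 on Apr 2

Target arrival in UTC: 14:40 − 6:30 = 08:10 on Apr 2.
Subtract 15 hours 51 minutes → departure 16:19 UTC on Apr 1.
Brisbane is UTC+10:00: 16:19 + 10:00 = 02:19 on Apr 2.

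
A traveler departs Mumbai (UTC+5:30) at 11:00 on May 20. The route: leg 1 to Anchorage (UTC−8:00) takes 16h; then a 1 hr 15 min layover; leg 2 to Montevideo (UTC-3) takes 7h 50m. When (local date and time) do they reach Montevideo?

03:35 on May 21

Convert departure to UTC: 11:00 − 5:30 = 05:30 UTC on May 20.
Add 16 hours leg 1 → 21:30 UTC.
Add 1 hour and 15 minutes layover in Anchorage → 22:45 UTC.
Add 7 hours and 50 minutes leg 2 → 06:35 UTC (May 21).
Montevideo is UTC−3:00, so local arrival = 06:35 − 3:00 = 03:35 on May 21.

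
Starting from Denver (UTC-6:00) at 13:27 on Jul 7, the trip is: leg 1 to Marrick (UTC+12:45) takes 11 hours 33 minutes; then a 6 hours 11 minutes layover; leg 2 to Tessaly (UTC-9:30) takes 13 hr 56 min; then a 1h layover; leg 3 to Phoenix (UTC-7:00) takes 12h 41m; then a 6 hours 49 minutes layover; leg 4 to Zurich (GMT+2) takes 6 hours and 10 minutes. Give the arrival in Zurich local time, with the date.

Convert departure to UTC: 13:27 + 6:00 = 19:27 UTC on Jul 7.
Add 11 hours 33 minutes leg 1 → 07:00 UTC (Jul 8).
Add 6 hours and 11 minutes layover in Marrick → 13:11 UTC.
Add 13 hours and 56 minutes leg 2 → 03:07 UTC (Jul 9).
Add 1 hour layover in Tessaly → 04:07 UTC.
Add 12 hours and 41 minutes leg 3 → 16:48 UTC.
Add 6 hours 49 minutes layover in Phoenix → 23:37 UTC.
Add 6 hours and 10 minutes leg 4 → 05:47 UTC (Jul 10).
Zurich is UTC+2:00, so local arrival = 05:47 + 2:00 = 07:47 on Jul 10.

07:47 on July 10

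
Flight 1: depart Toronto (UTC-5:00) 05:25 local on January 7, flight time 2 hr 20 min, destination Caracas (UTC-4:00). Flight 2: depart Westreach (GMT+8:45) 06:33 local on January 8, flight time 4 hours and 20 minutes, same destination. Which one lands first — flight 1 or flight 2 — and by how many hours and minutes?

Flight 1 in UTC: 05:25 + 5:00 = 10:25 on Jan 7.
+2 hours and 20 minutes → arrive 12:45 UTC on Jan 7.
Flight 2 in UTC: 06:33 − 8:45 = 21:48 on Jan 7.
+4 hours and 20 minutes → arrive 02:08 UTC on Jan 8.
Flight 1 lands earlier by 13 hours 23 minutes.

the first, by 13 hours 23 minutes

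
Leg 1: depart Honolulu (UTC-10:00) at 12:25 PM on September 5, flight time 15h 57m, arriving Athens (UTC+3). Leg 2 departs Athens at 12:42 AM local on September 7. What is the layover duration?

Convert departure to UTC: 12:25 PM + 10:00 = 10:25 PM UTC on Sep 5.
Add 15 hours 57 minutes flight time → 2:22 PM UTC (Sep 6).
Athens is UTC+3:00, so local arrival = 2:22 PM + 3:00 = 5:22 PM on Sep 6.
Layover = 12:42 AM − 5:22 PM (+1 day) = 7 hours 20 minutes.

7 hours 20 minutes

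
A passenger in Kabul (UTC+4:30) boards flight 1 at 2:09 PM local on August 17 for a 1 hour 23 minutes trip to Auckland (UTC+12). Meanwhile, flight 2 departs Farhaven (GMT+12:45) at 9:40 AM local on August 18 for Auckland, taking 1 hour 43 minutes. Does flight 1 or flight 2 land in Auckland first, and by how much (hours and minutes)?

Flight 1 in UTC: 2:09 PM − 4:30 = 9:39 AM on Aug 17.
+1 hour 23 minutes → arrive 11:02 AM UTC on Aug 17.
Flight 2 in UTC: 9:40 AM − 12:45 = 8:55 PM on Aug 17.
+1 hour 43 minutes → arrive 10:38 PM UTC on Aug 17.
Flight 1 lands earlier by 11 hours 36 minutes.

the first, by 11 hours 36 minutes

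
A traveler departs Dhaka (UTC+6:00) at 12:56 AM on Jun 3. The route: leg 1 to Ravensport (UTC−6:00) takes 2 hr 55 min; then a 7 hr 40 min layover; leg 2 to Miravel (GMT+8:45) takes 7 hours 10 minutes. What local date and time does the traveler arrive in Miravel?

9:26 PM on June 3

Convert departure to UTC: 12:56 AM − 6:00 = 6:56 PM UTC on Jun 2.
Add 2 hours 55 minutes leg 1 → 9:51 PM UTC.
Add 7 hours 40 minutes layover in Ravensport → 5:31 AM UTC (Jun 3).
Add 7 hours 10 minutes leg 2 → 12:41 PM UTC.
Miravel is UTC+8:45, so local arrival = 12:41 PM + 8:45 = 9:26 PM on Jun 3.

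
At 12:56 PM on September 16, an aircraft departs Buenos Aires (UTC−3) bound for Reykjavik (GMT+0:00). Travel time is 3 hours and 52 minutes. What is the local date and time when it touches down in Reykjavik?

7:48 PM on Sep 16

Reykjavik is 3:00 ahead of Buenos Aires.
After 3 hours 52 minutes it is 4:48 PM in Buenos Aires.
Shift by the zone difference: 4:48 PM + 3:00 = 7:48 PM on Sep 16 in Reykjavik.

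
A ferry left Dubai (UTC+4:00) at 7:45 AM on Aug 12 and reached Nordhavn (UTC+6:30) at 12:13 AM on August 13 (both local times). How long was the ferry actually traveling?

13 hours 58 minutes

Nordhavn is 2:30 ahead of Dubai.
Clock-face elapsed time (ignoring zones) is 16 hours 28 minutes.
Actual elapsed = 16 hours 28 minutes − 2:30 = 13 hours 58 minutes.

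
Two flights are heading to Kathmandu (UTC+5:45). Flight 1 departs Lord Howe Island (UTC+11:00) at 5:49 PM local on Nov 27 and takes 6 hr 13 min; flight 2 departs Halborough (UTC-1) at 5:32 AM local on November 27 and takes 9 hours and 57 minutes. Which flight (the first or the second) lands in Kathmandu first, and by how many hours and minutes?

Flight 1 in UTC: 5:49 PM − 11:00 = 6:49 AM on Nov 27.
+6 hours 13 minutes → arrive 1:02 PM UTC on Nov 27.
Flight 2 in UTC: 5:32 AM + 1:00 = 6:32 AM on Nov 27.
+9 hours and 57 minutes → arrive 4:29 PM UTC on Nov 27.
Flight 1 lands earlier by 3 hours 27 minutes.

the first, by 3 hours 27 minutes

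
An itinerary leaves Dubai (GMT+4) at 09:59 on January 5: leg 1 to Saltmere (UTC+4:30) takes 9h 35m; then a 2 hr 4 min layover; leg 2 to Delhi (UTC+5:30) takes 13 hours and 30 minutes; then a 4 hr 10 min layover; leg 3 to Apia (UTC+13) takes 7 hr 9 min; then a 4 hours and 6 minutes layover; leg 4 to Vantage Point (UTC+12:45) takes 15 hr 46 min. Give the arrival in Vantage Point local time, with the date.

Convert departure to UTC: 09:59 − 4:00 = 05:59 UTC on Jan 5.
Add 9 hours and 35 minutes leg 1 → 15:34 UTC.
Add 2 hours and 4 minutes layover in Saltmere → 17:38 UTC.
Add 13 hours 30 minutes leg 2 → 07:08 UTC (Jan 6).
Add 4 hours and 10 minutes layover in Delhi → 11:18 UTC.
Add 7 hours 9 minutes leg 3 → 18:27 UTC.
Add 4 hours 6 minutes layover in Apia → 22:33 UTC.
Add 15 hours 46 minutes leg 4 → 14:19 UTC (Jan 7).
Vantage Point is UTC+12:45, so local arrival = 14:19 + 12:45 = 03:04 on Jan 8.

03:04 on Jan 8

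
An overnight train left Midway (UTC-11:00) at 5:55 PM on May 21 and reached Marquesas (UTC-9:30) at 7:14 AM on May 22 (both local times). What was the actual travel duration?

Departure in UTC: 5:55 PM + 11:00 = 4:55 AM on May 22.
Arrival in UTC: 7:14 AM + 9:30 = 4:44 PM on May 22.
Elapsed = 4:44 PM − 4:55 AM = 11 hours 49 minutes.

11 hours 49 minutes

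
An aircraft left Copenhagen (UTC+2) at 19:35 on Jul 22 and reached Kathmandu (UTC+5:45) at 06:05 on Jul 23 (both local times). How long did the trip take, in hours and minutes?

Departure in UTC: 19:35 − 2:00 = 17:35 on Jul 22.
Arrival in UTC: 06:05 − 5:45 = 00:20 on Jul 23.
Elapsed = 00:20 − 17:35 (+1 day) = 6 hours 45 minutes.

6 hours 45 minutes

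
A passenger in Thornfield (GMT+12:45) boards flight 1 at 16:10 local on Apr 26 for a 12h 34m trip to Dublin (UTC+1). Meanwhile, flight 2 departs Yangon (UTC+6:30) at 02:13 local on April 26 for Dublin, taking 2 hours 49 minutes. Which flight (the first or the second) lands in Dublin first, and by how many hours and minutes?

Flight 1 in UTC: 16:10 − 12:45 = 03:25 on Apr 26.
+12 hours and 34 minutes → arrive 15:59 UTC on Apr 26.
Flight 2 in UTC: 02:13 − 6:30 = 19:43 on Apr 25.
+2 hours and 49 minutes → arrive 22:32 UTC on Apr 25.
Flight 2 lands earlier by 17 hours 27 minutes.

the second, by 17 hours 27 minutes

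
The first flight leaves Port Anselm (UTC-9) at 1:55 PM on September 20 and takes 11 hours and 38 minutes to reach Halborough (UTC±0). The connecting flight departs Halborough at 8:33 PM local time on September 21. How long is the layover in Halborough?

10 hours

Convert departure to UTC: 1:55 PM + 9:00 = 10:55 PM UTC on Sep 20.
Add 11 hours 38 minutes flight time → 10:33 AM UTC (Sep 21).
Halborough is UTC+0, so local arrival is the same: 10:33 AM on Sep 21.
Layover = 8:33 PM − 10:33 AM = 10 hours.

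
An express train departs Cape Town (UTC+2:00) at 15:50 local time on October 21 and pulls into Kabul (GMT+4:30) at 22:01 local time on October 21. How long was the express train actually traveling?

Departure in UTC: 15:50 − 2:00 = 13:50 on Oct 21.
Arrival in UTC: 22:01 − 4:30 = 17:31 on Oct 21.
Elapsed = 17:31 − 13:50 = 3 hours 41 minutes.

3 hours 41 minutes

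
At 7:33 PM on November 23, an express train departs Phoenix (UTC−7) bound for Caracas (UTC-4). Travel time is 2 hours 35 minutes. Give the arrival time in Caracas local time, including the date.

Convert departure to UTC: 7:33 PM + 7:00 = 2:33 AM UTC on Nov 24.
Add 2 hours 35 minutes travel time → 5:08 AM UTC.
Caracas is UTC−4:00, so local arrival = 5:08 AM − 4:00 = 1:08 AM on Nov 24.

1:08 AM on November 24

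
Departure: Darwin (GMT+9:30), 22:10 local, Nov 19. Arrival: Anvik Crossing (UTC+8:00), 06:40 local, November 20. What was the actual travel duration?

10 hours

Anvik Crossing is 1:30 behind Darwin.
Clock-face elapsed time (ignoring zones) is 8 hours 30 minutes.
Actual elapsed = 8 hours 30 minutes + 1:30 = 10 hours.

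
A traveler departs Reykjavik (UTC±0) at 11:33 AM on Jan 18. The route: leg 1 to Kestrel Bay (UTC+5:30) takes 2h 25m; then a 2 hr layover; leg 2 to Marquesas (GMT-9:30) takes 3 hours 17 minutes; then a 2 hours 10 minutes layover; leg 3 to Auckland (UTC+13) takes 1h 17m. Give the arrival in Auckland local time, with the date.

11:42 AM on January 19

Reykjavik is at UTC+0, so departure is already 11:33 AM UTC on Jan 18.
Add 2 hours and 25 minutes leg 1 → 1:58 PM UTC.
Add 2 hours layover in Kestrel Bay → 3:58 PM UTC.
Add 3 hours and 17 minutes leg 2 → 7:15 PM UTC.
Add 2 hours 10 minutes layover in Marquesas → 9:25 PM UTC.
Add 1 hour and 17 minutes leg 3 → 10:42 PM UTC.
Auckland is UTC+13:00, so local arrival = 10:42 PM + 13:00 = 11:42 AM on Jan 19.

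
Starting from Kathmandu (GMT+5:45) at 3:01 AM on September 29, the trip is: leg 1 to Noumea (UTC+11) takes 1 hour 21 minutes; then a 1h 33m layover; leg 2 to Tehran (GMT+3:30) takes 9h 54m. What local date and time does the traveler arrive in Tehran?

1:34 PM on September 29

Convert departure to UTC: 3:01 AM − 5:45 = 9:16 PM UTC on Sep 28.
Add 1 hour and 21 minutes leg 1 → 10:37 PM UTC.
Add 1 hour and 33 minutes layover in Noumea → 12:10 AM UTC (Sep 29).
Add 9 hours 54 minutes leg 2 → 10:04 AM UTC.
Tehran is UTC+3:30, so local arrival = 10:04 AM + 3:30 = 1:34 PM on Sep 29.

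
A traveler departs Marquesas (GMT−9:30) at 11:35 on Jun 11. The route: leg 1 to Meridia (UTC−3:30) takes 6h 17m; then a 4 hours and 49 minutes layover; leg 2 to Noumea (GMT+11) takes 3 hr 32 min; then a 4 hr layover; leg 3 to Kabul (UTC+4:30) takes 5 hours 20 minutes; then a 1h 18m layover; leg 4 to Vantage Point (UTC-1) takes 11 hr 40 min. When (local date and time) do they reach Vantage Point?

Convert departure to UTC: 11:35 + 9:30 = 21:05 UTC on Jun 11.
Add 6 hours and 17 minutes leg 1 → 03:22 UTC (Jun 12).
Add 4 hours and 49 minutes layover in Meridia → 08:11 UTC.
Add 3 hours 32 minutes leg 2 → 11:43 UTC.
Add 4 hours layover in Noumea → 15:43 UTC.
Add 5 hours and 20 minutes leg 3 → 21:03 UTC.
Add 1 hour and 18 minutes layover in Kabul → 22:21 UTC.
Add 11 hours 40 minutes leg 4 → 10:01 UTC (Jun 13).
Vantage Point is UTC−1:00, so local arrival = 10:01 − 1:00 = 09:01 on Jun 13.

09:01 on Jun 13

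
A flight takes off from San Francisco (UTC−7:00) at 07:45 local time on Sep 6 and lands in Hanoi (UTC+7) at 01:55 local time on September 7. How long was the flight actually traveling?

Departure in UTC: 07:45 + 7:00 = 14:45 on Sep 6.
Arrival in UTC: 01:55 − 7:00 = 18:55 on Sep 6.
Elapsed = 18:55 − 14:45 = 4 hours 10 minutes.

4 hours 10 minutes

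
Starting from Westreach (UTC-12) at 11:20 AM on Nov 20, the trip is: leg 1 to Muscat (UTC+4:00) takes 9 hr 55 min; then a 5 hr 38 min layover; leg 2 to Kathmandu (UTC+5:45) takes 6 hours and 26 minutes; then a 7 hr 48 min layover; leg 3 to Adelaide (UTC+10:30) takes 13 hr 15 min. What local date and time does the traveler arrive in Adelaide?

4:52 AM on Nov 23

Convert departure to UTC: 11:20 AM + 12:00 = 11:20 PM UTC on Nov 20.
Add 9 hours and 55 minutes leg 1 → 9:15 AM UTC (Nov 21).
Add 5 hours 38 minutes layover in Muscat → 2:53 PM UTC.
Add 6 hours 26 minutes leg 2 → 9:19 PM UTC.
Add 7 hours and 48 minutes layover in Kathmandu → 5:07 AM UTC (Nov 22).
Add 13 hours 15 minutes leg 3 → 6:22 PM UTC.
Adelaide is UTC+10:30, so local arrival = 6:22 PM + 10:30 = 4:52 AM on Nov 23.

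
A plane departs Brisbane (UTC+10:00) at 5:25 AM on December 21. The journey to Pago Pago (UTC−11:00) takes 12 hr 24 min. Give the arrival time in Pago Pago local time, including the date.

Pago Pago is 21:00 behind Brisbane.
After 12 hours 24 minutes it is 5:49 PM in Brisbane.
Shift by the zone difference: 5:49 PM − 21:00 = 8:49 PM on Dec 20 in Pago Pago.

8:49 PM on December 20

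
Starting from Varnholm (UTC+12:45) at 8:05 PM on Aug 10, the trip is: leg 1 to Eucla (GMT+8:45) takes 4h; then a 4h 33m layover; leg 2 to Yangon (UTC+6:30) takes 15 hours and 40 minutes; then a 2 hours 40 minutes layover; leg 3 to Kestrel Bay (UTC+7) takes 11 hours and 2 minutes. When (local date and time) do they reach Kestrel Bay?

Convert departure to UTC: 8:05 PM − 12:45 = 7:20 AM UTC on Aug 10.
Add 4 hours leg 1 → 11:20 AM UTC.
Add 4 hours and 33 minutes layover in Eucla → 3:53 PM UTC.
Add 15 hours and 40 minutes leg 2 → 7:33 AM UTC (Aug 11).
Add 2 hours and 40 minutes layover in Yangon → 10:13 AM UTC.
Add 11 hours 2 minutes leg 3 → 9:15 PM UTC.
Kestrel Bay is UTC+7:00, so local arrival = 9:15 PM + 7:00 = 4:15 AM on Aug 12.

4:15 AM on Aug 12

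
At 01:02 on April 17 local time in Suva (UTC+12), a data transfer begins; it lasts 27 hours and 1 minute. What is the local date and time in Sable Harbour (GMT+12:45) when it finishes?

Sable Harbour is 0:45 ahead of Suva.
After 27 hours and 1 minute it is 04:03 (Apr 18) in Suva.
Shift by the zone difference: 04:03 + 0:45 = 04:48 on Apr 18 in Sable Harbour.

04:48 on Apr 18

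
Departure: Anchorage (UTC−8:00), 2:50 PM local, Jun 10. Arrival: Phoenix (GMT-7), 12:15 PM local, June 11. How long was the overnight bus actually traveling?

20 hours 25 minutes

Departure in UTC: 2:50 PM + 8:00 = 10:50 PM on Jun 10.
Arrival in UTC: 12:15 PM + 7:00 = 7:15 PM on Jun 11.
Elapsed = 7:15 PM − 10:50 PM (+1 day) = 20 hours 25 minutes.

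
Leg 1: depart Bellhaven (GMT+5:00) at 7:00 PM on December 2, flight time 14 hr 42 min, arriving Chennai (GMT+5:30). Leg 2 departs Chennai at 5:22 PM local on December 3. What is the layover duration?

7 hours 10 minutes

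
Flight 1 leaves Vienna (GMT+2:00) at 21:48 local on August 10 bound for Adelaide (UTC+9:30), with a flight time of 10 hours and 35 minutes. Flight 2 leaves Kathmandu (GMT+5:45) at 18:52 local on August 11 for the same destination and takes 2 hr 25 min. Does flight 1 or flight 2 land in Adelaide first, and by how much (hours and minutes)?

Flight 1 in UTC: 21:48 − 2:00 = 19:48 on Aug 10.
+10 hours and 35 minutes → arrive 06:23 UTC on Aug 11.
Flight 2 in UTC: 18:52 − 5:45 = 13:07 on Aug 11.
+2 hours and 25 minutes → arrive 15:32 UTC on Aug 11.
Flight 1 lands earlier by 9 hours 9 minutes.

the first, by 9 hours 9 minutes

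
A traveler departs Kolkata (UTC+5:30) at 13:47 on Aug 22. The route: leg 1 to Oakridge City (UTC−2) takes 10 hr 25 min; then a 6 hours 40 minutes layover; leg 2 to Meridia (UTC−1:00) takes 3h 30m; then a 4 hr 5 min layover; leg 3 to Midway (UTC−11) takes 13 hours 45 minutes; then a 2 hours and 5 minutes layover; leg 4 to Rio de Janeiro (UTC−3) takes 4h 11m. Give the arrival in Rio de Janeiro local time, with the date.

Convert departure to UTC: 13:47 − 5:30 = 08:17 UTC on Aug 22.
Add 10 hours 25 minutes leg 1 → 18:42 UTC.
Add 6 hours and 40 minutes layover in Oakridge City → 01:22 UTC (Aug 23).
Add 3 hours and 30 minutes leg 2 → 04:52 UTC.
Add 4 hours and 5 minutes layover in Meridia → 08:57 UTC.
Add 13 hours 45 minutes leg 3 → 22:42 UTC.
Add 2 hours and 5 minutes layover in Midway → 00:47 UTC (Aug 24).
Add 4 hours 11 minutes leg 4 → 04:58 UTC.
Rio de Janeiro is UTC−3:00, so local arrival = 04:58 − 3:00 = 01:58 on Aug 24.

01:58 on August 24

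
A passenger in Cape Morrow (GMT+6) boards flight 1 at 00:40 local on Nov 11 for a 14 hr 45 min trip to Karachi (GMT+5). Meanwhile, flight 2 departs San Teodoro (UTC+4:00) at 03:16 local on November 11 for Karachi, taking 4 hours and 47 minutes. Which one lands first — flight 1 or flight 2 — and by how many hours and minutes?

the second, by 5 hours 22 minutes

Flight 1 in UTC: 00:40 − 6:00 = 18:40 on Nov 10.
+14 hours 45 minutes → arrive 09:25 UTC on Nov 11.
Flight 2 in UTC: 03:16 − 4:00 = 23:16 on Nov 10.
+4 hours 47 minutes → arrive 04:03 UTC on Nov 11.
Flight 2 lands earlier by 5 hours 22 minutes.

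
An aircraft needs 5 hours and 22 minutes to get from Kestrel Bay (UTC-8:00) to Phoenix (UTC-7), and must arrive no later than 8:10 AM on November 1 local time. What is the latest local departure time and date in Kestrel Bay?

1:48 AM on Nov 1

Target arrival in UTC: 8:10 AM + 7:00 = 3:10 PM on Nov 1.
Subtract 5 hours 22 minutes → departure 9:48 AM UTC on Nov 1.
Kestrel Bay is UTC−8:00: 9:48 AM − 8:00 = 1:48 AM on Nov 1.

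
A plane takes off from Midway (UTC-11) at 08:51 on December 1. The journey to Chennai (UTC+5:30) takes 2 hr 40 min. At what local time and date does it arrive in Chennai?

04:01 on December 2

Convert departure to UTC: 08:51 + 11:00 = 19:51 UTC on Dec 1.
Add 2 hours and 40 minutes travel time → 22:31 UTC.
Chennai is UTC+5:30, so local arrival = 22:31 + 5:30 = 04:01 on Dec 2.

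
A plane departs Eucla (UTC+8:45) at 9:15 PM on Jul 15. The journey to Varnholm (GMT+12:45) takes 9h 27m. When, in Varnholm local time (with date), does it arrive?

Varnholm is 4:00 ahead of Eucla.
After 9 hours and 27 minutes it is 6:42 AM (Jul 16) in Eucla.
Shift by the zone difference: 6:42 AM + 4:00 = 10:42 AM on Jul 16 in Varnholm.

10:42 AM on Jul 16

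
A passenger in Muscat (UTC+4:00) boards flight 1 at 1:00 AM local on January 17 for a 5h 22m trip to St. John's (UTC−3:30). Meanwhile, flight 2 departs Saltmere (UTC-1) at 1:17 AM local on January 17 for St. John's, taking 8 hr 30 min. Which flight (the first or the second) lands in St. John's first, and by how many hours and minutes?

the first, by 8 hours 25 minutes

Flight 1 in UTC: 1:00 AM − 4:00 = 9:00 PM on Jan 16.
+5 hours 22 minutes → arrive 2:22 AM UTC on Jan 17.
Flight 2 in UTC: 1:17 AM + 1:00 = 2:17 AM on Jan 17.
+8 hours 30 minutes → arrive 10:47 AM UTC on Jan 17.
Flight 1 lands earlier by 8 hours 25 minutes.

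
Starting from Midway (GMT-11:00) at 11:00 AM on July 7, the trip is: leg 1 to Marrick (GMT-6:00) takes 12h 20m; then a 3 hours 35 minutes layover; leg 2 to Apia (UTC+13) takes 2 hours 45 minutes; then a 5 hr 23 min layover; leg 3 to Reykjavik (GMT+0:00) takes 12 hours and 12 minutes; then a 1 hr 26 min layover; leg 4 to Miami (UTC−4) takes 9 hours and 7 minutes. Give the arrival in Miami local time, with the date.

Convert departure to UTC: 11:00 AM + 11:00 = 10:00 PM UTC on Jul 7.
Add 12 hours and 20 minutes leg 1 → 10:20 AM UTC (Jul 8).
Add 3 hours and 35 minutes layover in Marrick → 1:55 PM UTC.
Add 2 hours 45 minutes leg 2 → 4:40 PM UTC.
Add 5 hours and 23 minutes layover in Apia → 10:03 PM UTC.
Add 12 hours and 12 minutes leg 3 → 10:15 AM UTC (Jul 9).
Add 1 hour and 26 minutes layover in Reykjavik → 11:41 AM UTC.
Add 9 hours and 7 minutes leg 4 → 8:48 PM UTC.
Miami is UTC−4:00, so local arrival = 8:48 PM − 4:00 = 4:48 PM on Jul 9.

4:48 PM on July 9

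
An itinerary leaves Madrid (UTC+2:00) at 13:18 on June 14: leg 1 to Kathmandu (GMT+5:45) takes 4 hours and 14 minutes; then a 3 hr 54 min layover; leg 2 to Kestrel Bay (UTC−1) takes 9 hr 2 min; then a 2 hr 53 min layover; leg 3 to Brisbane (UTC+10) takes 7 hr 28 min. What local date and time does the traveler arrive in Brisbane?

Convert departure to UTC: 13:18 − 2:00 = 11:18 UTC on Jun 14.
Add 4 hours and 14 minutes leg 1 → 15:32 UTC.
Add 3 hours and 54 minutes layover in Kathmandu → 19:26 UTC.
Add 9 hours and 2 minutes leg 2 → 04:28 UTC (Jun 15).
Add 2 hours and 53 minutes layover in Kestrel Bay → 07:21 UTC.
Add 7 hours and 28 minutes leg 3 → 14:49 UTC.
Brisbane is UTC+10:00, so local arrival = 14:49 + 10:00 = 00:49 on Jun 16.

00:49 on June 16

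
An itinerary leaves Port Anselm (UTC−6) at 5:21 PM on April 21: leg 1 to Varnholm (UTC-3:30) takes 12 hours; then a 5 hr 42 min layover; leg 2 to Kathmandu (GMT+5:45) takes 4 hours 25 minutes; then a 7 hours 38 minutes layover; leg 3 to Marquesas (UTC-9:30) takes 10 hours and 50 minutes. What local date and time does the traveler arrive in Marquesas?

Convert departure to UTC: 5:21 PM + 6:00 = 11:21 PM UTC on Apr 21.
Add 12 hours leg 1 → 11:21 AM UTC (Apr 22).
Add 5 hours and 42 minutes layover in Varnholm → 5:03 PM UTC.
Add 4 hours and 25 minutes leg 2 → 9:28 PM UTC.
Add 7 hours and 38 minutes layover in Kathmandu → 5:06 AM UTC (Apr 23).
Add 10 hours and 50 minutes leg 3 → 3:56 PM UTC.
Marquesas is UTC−9:30, so local arrival = 3:56 PM − 9:30 = 6:26 AM on Apr 23.

6:26 AM on April 23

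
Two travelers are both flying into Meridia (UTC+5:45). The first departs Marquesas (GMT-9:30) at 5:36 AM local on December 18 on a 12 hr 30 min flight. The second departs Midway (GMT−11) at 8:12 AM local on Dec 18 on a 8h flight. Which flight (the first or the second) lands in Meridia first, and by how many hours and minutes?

the second, by 24 minutes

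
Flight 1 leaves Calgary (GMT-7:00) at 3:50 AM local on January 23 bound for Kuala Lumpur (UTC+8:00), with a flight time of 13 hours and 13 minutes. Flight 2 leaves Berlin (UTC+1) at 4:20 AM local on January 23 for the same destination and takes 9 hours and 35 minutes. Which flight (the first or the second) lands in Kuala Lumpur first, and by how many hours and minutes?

Flight 1 in UTC: 3:50 AM + 7:00 = 10:50 AM on Jan 23.
+13 hours 13 minutes → arrive 12:03 AM UTC on Jan 24.
Flight 2 in UTC: 4:20 AM − 1:00 = 3:20 AM on Jan 23.
+9 hours and 35 minutes → arrive 12:55 PM UTC on Jan 23.
Flight 2 lands earlier by 11 hours 8 minutes.

the second, by 11 hours 8 minutes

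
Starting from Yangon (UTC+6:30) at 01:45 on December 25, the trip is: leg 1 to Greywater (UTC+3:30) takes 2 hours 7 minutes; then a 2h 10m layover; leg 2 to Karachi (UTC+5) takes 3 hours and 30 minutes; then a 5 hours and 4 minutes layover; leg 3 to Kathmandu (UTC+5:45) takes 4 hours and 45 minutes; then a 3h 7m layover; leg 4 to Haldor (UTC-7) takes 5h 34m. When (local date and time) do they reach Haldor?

Convert departure to UTC: 01:45 − 6:30 = 19:15 UTC on Dec 24.
Add 2 hours and 7 minutes leg 1 → 21:22 UTC.
Add 2 hours 10 minutes layover in Greywater → 23:32 UTC.
Add 3 hours 30 minutes leg 2 → 03:02 UTC (Dec 25).
Add 5 hours 4 minutes layover in Karachi → 08:06 UTC.
Add 4 hours and 45 minutes leg 3 → 12:51 UTC.
Add 3 hours 7 minutes layover in Kathmandu → 15:58 UTC.
Add 5 hours and 34 minutes leg 4 → 21:32 UTC.
Haldor is UTC−7:00, so local arrival = 21:32 − 7:00 = 14:32 on Dec 25.

14:32 on December 25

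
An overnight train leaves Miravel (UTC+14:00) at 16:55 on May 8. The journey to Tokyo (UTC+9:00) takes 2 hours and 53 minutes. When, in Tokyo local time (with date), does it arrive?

Convert departure to UTC: 16:55 − 14:00 = 02:55 UTC on May 8.
Add 2 hours 53 minutes travel time → 05:48 UTC.
Tokyo is UTC+9:00, so local arrival = 05:48 + 9:00 = 14:48 on May 8.

14:48 on May 8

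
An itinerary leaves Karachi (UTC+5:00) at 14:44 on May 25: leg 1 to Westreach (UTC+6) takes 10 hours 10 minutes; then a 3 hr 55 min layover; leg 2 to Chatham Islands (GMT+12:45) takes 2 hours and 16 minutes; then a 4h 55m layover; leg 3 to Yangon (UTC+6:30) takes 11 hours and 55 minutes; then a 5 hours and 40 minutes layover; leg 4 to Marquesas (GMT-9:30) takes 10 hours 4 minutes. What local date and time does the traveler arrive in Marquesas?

01:09 on May 27

Convert departure to UTC: 14:44 − 5:00 = 09:44 UTC on May 25.
Add 10 hours and 10 minutes leg 1 → 19:54 UTC.
Add 3 hours and 55 minutes layover in Westreach → 23:49 UTC.
Add 2 hours and 16 minutes leg 2 → 02:05 UTC (May 26).
Add 4 hours and 55 minutes layover in Chatham Islands → 07:00 UTC.
Add 11 hours and 55 minutes leg 3 → 18:55 UTC.
Add 5 hours 40 minutes layover in Yangon → 00:35 UTC (May 27).
Add 10 hours 4 minutes leg 4 → 10:39 UTC.
Marquesas is UTC−9:30, so local arrival = 10:39 − 9:30 = 01:09 on May 27.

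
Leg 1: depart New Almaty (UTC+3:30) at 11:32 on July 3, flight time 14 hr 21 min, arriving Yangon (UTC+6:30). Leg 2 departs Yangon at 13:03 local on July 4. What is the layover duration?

Convert departure to UTC: 11:32 − 3:30 = 08:02 UTC on Jul 3.
Add 14 hours 21 minutes flight time → 22:23 UTC.
Yangon is UTC+6:30, so local arrival = 22:23 + 6:30 = 04:53 on Jul 4.
Layover = 13:03 − 04:53 = 8 hours 10 minutes.

8 hours 10 minutes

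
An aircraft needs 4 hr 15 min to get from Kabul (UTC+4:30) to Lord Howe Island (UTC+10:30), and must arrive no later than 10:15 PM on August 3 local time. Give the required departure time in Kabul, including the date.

Target arrival in UTC: 10:15 PM − 10:30 = 11:45 AM on Aug 3.
Subtract 4 hours 15 minutes → departure 7:30 AM UTC on Aug 3.
Kabul is UTC+4:30: 7:30 AM + 4:30 = 12:00 PM on Aug 3.

12:00 PM on Aug 3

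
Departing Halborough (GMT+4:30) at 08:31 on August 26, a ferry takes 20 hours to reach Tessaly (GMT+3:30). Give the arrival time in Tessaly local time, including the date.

Tessaly is 1:00 behind Halborough.
After 20 hours it is 04:31 (Aug 27) in Halborough.
Shift by the zone difference: 04:31 − 1:00 = 03:31 on Aug 27 in Tessaly.

03:31 on August 27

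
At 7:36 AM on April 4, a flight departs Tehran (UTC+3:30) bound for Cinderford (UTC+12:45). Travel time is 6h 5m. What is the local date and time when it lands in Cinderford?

Convert departure to UTC: 7:36 AM − 3:30 = 4:06 AM UTC on Apr 4.
Add 6 hours 5 minutes travel time → 10:11 AM UTC.
Cinderford is UTC+12:45, so local arrival = 10:11 AM + 12:45 = 10:56 PM on Apr 4.

10:56 PM on April 4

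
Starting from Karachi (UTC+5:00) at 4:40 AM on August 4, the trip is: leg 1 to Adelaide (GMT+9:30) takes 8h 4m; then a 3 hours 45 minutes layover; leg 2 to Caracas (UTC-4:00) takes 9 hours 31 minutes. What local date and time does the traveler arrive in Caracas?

Convert departure to UTC: 4:40 AM − 5:00 = 11:40 PM UTC on Aug 3.
Add 8 hours and 4 minutes leg 1 → 7:44 AM UTC (Aug 4).
Add 3 hours 45 minutes layover in Adelaide → 11:29 AM UTC.
Add 9 hours and 31 minutes leg 2 → 9:00 PM UTC.
Caracas is UTC−4:00, so local arrival = 9:00 PM − 4:00 = 5:00 PM on Aug 4.

5:00 PM on Aug 4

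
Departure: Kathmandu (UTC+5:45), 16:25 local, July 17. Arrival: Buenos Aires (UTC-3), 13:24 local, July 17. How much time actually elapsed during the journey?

Buenos Aires is 8:45 behind Kathmandu.
Clock-face elapsed time (ignoring zones) is −3 hours 1 minute.
Actual elapsed = −3 hours 1 minute + 8:45 = 5 hours 44 minutes.

5 hours 44 minutes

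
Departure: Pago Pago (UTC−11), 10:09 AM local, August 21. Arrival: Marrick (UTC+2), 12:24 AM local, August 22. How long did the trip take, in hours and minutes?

Marrick is 13:00 ahead of Pago Pago.
Clock-face elapsed time (ignoring zones) is 14 hours 15 minutes.
Actual elapsed = 14 hours 15 minutes − 13:00 = 1 hour 15 minutes.

1 hour 15 minutes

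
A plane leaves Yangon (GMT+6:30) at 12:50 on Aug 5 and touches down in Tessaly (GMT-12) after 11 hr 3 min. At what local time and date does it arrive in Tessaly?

05:23 on August 5

Tessaly is 18:30 behind Yangon.
After 11 hours and 3 minutes it is 23:53 in Yangon.
Shift by the zone difference: 23:53 − 18:30 = 05:23 on Aug 5 in Tessaly.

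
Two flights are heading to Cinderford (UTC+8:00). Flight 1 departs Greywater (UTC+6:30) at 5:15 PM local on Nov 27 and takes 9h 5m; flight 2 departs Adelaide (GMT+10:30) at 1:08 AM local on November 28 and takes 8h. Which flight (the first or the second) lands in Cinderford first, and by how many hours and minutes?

Flight 1 in UTC: 5:15 PM − 6:30 = 10:45 AM on Nov 27.
+9 hours 5 minutes → arrive 7:50 PM UTC on Nov 27.
Flight 2 in UTC: 1:08 AM − 10:30 = 2:38 PM on Nov 27.
+8 hours → arrive 10:38 PM UTC on Nov 27.
Flight 1 lands earlier by 2 hours 48 minutes.

the first, by 2 hours 48 minutes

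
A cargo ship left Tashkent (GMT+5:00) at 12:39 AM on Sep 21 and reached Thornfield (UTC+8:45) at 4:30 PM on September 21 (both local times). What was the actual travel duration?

12 hours 6 minutes

Thornfield is 3:45 ahead of Tashkent.
Clock-face elapsed time (ignoring zones) is 15 hours 51 minutes.
Actual elapsed = 15 hours 51 minutes − 3:45 = 12 hours 6 minutes.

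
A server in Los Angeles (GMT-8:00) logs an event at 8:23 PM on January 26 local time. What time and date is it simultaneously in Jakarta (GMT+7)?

In UTC: 8:23 PM + 8:00 = 4:23 AM on Jan 27.
Jakarta is UTC+7:00: 4:23 AM + 7:00 = 11:23 AM on Jan 27.

11:23 AM on January 27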